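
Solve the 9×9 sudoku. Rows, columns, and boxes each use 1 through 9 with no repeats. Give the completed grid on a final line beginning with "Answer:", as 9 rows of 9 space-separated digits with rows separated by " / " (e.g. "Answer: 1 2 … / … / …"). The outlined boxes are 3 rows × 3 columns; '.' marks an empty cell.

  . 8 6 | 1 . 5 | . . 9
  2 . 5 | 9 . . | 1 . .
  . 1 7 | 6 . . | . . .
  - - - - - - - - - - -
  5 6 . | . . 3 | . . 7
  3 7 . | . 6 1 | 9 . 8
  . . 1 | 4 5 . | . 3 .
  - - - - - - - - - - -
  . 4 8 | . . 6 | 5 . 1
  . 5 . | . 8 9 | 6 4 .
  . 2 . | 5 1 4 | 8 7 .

Step 1. [r1c8∈{2}] r1c8 has the single candidate 2 ⇒ r1c8=2.
Step 2. [r5c4∈{2}] r5c4's peers cover all but 2, so r5c4=2.
Step 3. [r4c7∈{2,4}] in box 6, 4 fits only at r4c7 ⇒ r4c7=4.
Step 4. [r9c9∈{3}] r9c9 has the single candidate 3 ⇒ r9c9=3.
Step 5. [r3c1∈{4,9}] across row 3, 9 lands solely at r3c1 ⇒ r3c1=9.
Step 6. [r7c5∈{2,3,7}] row 7 places 2 nowhere but r7c5, so r7c5=2.
Step 7. [r7c4∈{3,7}] r7c4 is the only open cell in row 7 admitting 3 ⇒ r7c4=3.
Step 8. [r2c8∈{6,8}] r2c8 is the only open cell in col 8 admitting 6, so r2c8=6.
Step 9. [r2c6∈{7,8}] across row 2, 8 lands solely at r2c6 ⇒ r2c6=8.
Step 10. [r2c5∈{3,4,7}] in row 2, 7 fits only at r2c5. So r2c5=7.
Step 11. [r3c9∈{4,5}] r3c9 is the only open cell in col 9 admitting 5, so r3c9=5.
Step 12. [r3c5∈{3,4}] 4 has one home in row 3: r3c5 ⇒ r3c5=4.
Step 13. [r7c1∈{7}] r7c1 has the single candidate 7. So r7c1=7.
Step 14. [r9c3∈{9}] r9c3 is down to just 9, so r9c3=9.
Step 15. [r6c7∈{2}] r6c7 has the single candidate 2, so r6c7=2.
Step 16. [r1c5∈{3}] nothing but 3 survives at r1c5 ⇒ r1c5=3.
Step 17. [r8c4∈{7}] r8c4 has the single candidate 7. So r8c4=7.
Step 18. [r3c6∈{2}] r3c6's peers cover all but 2 ⇒ r3c6=2.
Step 19. [r3c7∈{3}] only 3 remains possible at r3c7. So r3c7=3.
Step 20. [r6c2∈{9}] r6c2 is down to just 9 ⇒ r6c2=9.
Step 21. [r9c1∈{6}] only 6 remains possible at r9c1, so r9c1=6.
Step 22. [r1c1∈{4}] nothing but 4 survives at r1c1, so r1c1=4.
Step 23. [r4c5∈{9}] r4c5's peers cover all but 9, so r4c5=9.
Step 24. [r8c3∈{3}] r8c3 is down to just 3, so r8c3=3.
Step 25. [r1c7∈{7}] r1c7 has the single candidate 7, so r1c7=7.
Step 26. [r4c4∈{8}] r4c4 has the single candidate 8. So r4c4=8.
Step 27. [r4c8∈{1}] r4c8 is down to just 1. So r4c8=1.
Step 28. [r6c1∈{8}] only 8 remains possible at r6c1 ⇒ r6c1=8.
Step 29. [r5c3∈{4}] r5c3 has the single candidate 4. So r5c3=4.
Step 30. [r3c8∈{8}] r3c8's peers cover all but 8 ⇒ r3c8=8.
Step 31. [r6c9∈{6}] r6c9 is down to just 6 ⇒ r6c9=6.
Step 32. [r2c9∈{4}] only 4 remains possible at r2c9, so r2c9=4.
Step 33. [r6c6∈{7}] nothing but 7 survives at r6c6, so r6c6=7.
Step 34. [r4c3∈{2}] r4c3's peers cover all but 2, so r4c3=2.
Step 35. [r8c9∈{2}] r8c9 is down to just 2 ⇒ r8c9=2.
Step 36. [r7c8∈{9}] r7c8 is down to just 9, so r7c8=9.
Step 37. [r5c8∈{5}] r5c8 has the single candidate 5 ⇒ r5c8=5.
Step 38. [r2c2∈{3}] only 3 remains possible at r2c2, so r2c2=3.
Step 39. [r8c1∈{1}] r8c1 has the single candidate 1, so r8c1=1.

Answer: 4 8 6 1 3 5 7 2 9 / 2 3 5 9 7 8 1 6 4 / 9 1 7 6 4 2 3 8 5 / 5 6 2 8 9 3 4 1 7 / 3 7 4 2 6 1 9 5 8 / 8 9 1 4 5 7 2 3 6 / 7 4 8 3 2 6 5 9 1 / 1 5 3 7 8 9 6 4 2 / 6 2 9 5 1 4 8 7 3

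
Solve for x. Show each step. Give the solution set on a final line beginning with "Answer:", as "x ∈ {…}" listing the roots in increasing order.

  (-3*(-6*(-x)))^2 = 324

Step 1. [(-3*(-6*(-x)))^2 = 324] LHS squared, RHS 324 ≥ 0: apply √ (±). So sqrt: -3*(-6*(-x)) = 18 or -18.
Step 2. [-3*(-6*(-x)) = 18 or -18] divide by the outer -3, so div: -6*(-x) = -6 or 6.
Step 3. [-6*(-x) = -6 or 6] leading coefficient -6: divide by -6 ⇒ div: -x = 1 or -1.
Step 4. [-x = 1 or -1] flip signs both sides. So neg: x = -1 or 1.

Answer: x ∈ {-1, 1}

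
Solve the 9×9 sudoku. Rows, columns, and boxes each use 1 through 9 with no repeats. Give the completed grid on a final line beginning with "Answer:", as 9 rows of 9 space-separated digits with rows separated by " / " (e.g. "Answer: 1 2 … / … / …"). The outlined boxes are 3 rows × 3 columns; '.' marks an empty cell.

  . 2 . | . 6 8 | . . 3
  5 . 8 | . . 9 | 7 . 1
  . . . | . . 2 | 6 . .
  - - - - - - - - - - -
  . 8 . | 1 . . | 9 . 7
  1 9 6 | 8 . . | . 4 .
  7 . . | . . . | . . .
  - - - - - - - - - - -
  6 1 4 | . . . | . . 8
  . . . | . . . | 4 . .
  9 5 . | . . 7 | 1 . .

Step 1. [r1c7∈{5}] r1c7 is down to just 5 ⇒ r1c7=5.
Step 2. [r3c5∈{1,3,4,5,7}] r3c5 is the only open cell in box 2 admitting 1, so r3c5=1.
Step 3. [r3c4∈{3,4,5,7}] in row 3, 5 fits only at r3c4. So r3c4=5.
Step 4. [r1c8∈{9}] r1c8's peers cover all but 9. So r1c8=9.
Step 5. [r6c8∈{1,2,3,5,6,8}] row 6 places 1 nowhere but r6c8 ⇒ r6c8=1.
Step 6. [r1c1∈{4}] nothing but 4 survives at r1c1 ⇒ r1c1=4.
Step 7. [r8c9∈{2,5,6,9}] in col 9, 9 fits only at r8c9 ⇒ r8c9=9.
Step 8. [r3c1∈{3}] nothing but 3 survives at r3c1 ⇒ r3c1=3.
Step 9. [r4c1∈{2}] r4c1's peers cover all but 2, so r4c1=2.
Step 10. [r6c2∈{3,4}] col 2 places 4 nowhere but r6c2 ⇒ r6c2=4.
Step 11. [r8c2∈{3,7}] across col 2, 3 lands solely at r8c2. So r8c2=3.
Step 12. [r9c3∈{2}] r9c3's peers cover all but 2, so r9c3=2.
Step 13. [r7c8∈{2,3,5,7}] r7c8 is the only open cell in row 7 admitting 7, so r7c8=7.
Step 14. [r8c8∈{2,5,6}] r8c8 is the only open cell in box 9 admitting 5. So r8c8=5.
Step 15. [r7c7∈{2,3}] 2 has one home in box 9: r7c7 ⇒ r7c7=2.
Step 16. [r9c8∈{3,6}] in box 9, 3 fits only at r9c8, so r9c8=3.
Step 17. [r4c6∈{3,4,5,6}] in col 6, 4 fits only at r4c6, so r4c6=4.
Step 18. [r5c5∈{2,3,5,7}] across row 5, 7 lands solely at r5c5. So r5c5=7.
Step 19. [r9c9∈{6}] nothing but 6 survives at r9c9. So r9c9=6.
Step 20. [r5c9∈{2,5}] r5c9 is the only open cell in row 5 admitting 2, so r5c9=2.
Step 21. [r5c6∈{3,5}] across row 5, 5 lands solely at r5c6, so r5c6=5.
Step 22. [r4c5∈{3}] r4c5 is down to just 3 ⇒ r4c5=3.
Step 23. [r6c3∈{3,5}] 3 has one home in col 3: r6c3 ⇒ r6c3=3.
Step 24. [r2c4∈{3,4}] in row 2, 3 fits only at r2c4 ⇒ r2c4=3.
Step 25. [r7c4∈{9}] r7c4 is down to just 9, so r7c4=9.
Step 26. [r3c2∈{7}] r3c2's peers cover all but 7 ⇒ r3c2=7.
Step 27. [r6c6∈{6}] r6c6 has the single candidate 6, so r6c6=6.
Step 28. [r6c4∈{2}] nothing but 2 survives at r6c4 ⇒ r6c4=2.
Step 29. [r9c5∈{4,8}] r9c5 is the only open cell in row 9 admitting 8 ⇒ r9c5=8.
Step 30. [r4c8∈{6}] only 6 remains possible at r4c8, so r4c8=6.
Step 31. [r3c8∈{8}] r3c8's peers cover all but 8, so r3c8=8.
Step 32. [r2c2∈{6}] r2c2 is down to just 6, so r2c2=6.
Step 33. [r2c5∈{4}] r2c5 is down to just 4, so r2c5=4.
Step 34. [r8c6∈{1}] only 1 remains possible at r8c6 ⇒ r8c6=1.
Step 35. [r6c7∈{8}] only 8 remains possible at r6c7. So r6c7=8.
Step 36. [r2c8∈{2}] nothing but 2 survives at r2c8, so r2c8=2.
Step 37. [r1c3∈{1}] only 1 remains possible at r1c3. So r1c3=1.
Step 38. [r5c7∈{3}] r5c7 has the single candidate 3, so r5c7=3.
Step 39. [r7c5∈{5}] nothing but 5 survives at r7c5, so r7c5=5.
Step 40. [r9c4∈{4}] r9c4's peers cover all but 4. So r9c4=4.
Step 41. [r4c3∈{5}] nothing but 5 survives at r4c3 ⇒ r4c3=5.
Step 42. [r1c4∈{7}] nothing but 7 survives at r1c4 ⇒ r1c4=7.
Step 43. [r7c6∈{3}] r7c6 has the single candidate 3. So r7c6=3.
Step 44. [r8c1∈{8}] only 8 remains possible at r8c1 ⇒ r8c1=8.
Step 45. [r3c9∈{4}] nothing but 4 survives at r3c9 ⇒ r3c9=4.
Step 46. [r8c3∈{7}] r8c3 has the single candidate 7. So r8c3=7.
Step 47. [r8c5∈{2}] r8c5 has the single candidate 2 ⇒ r8c5=2.
Step 48. [r8c4∈{6}] nothing but 6 survives at r8c4 ⇒ r8c4=6.
Step 49. [r6c5∈{9}] r6c5 has the single candidate 9. So r6c5=9.
Step 50. [r3c3∈{9}] r3c3 is down to just 9. So r3c3=9.
Step 51. [r6c9∈{5}] r6c9 is down to just 5. So r6c9=5.

Answer: 4 2 1 7 6 8 5 9 3 / 5 6 8 3 4 9 7 2 1 / 3 7 9 5 1 2 6 8 4 / 2 8 5 1 3 4 9 6 7 / 1 9 6 8 7 5 3 4 2 / 7 4 3 2 9 6 8 1 5 / 6 1 4 9 5 3 2 7 8 / 8 3 7 6 2 1 4 5 9 / 9 5 2 4 8 7 1 3 6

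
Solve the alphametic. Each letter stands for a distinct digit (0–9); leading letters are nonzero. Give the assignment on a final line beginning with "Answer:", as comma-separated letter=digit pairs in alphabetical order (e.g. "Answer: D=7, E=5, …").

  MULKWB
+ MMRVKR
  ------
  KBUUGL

Step 1. [col 1: B + R ≡ L (mod 10)] column 1 (B + R ≡ L (mod 10), carry-in 0) doesn't pin L yet; pick L=7 and continue, so L=7.
Step 2. [col 1: B + R ≡ L (mod 10)] R=9 is one option consistent with column 1 (B + R ≡ L (mod 10), carry-in 0) — take it. So R=9.
Step 3. [col 1: B + R ≡ L (mod 10)] column 1: given R=9, L=7, carry-in 0, and digits 7,9 already taken and all letters distinct, B+R≡L (mod 10) forces B=8. So B=8.
Step 4. [col 2: W + K ≡ G (mod 10)] column 2 (W + K ≡ G (mod 10), carry-in 1) doesn't pin W yet; pick W=0 and continue. So W=0.
Step 5. [col 2: W + K ≡ G (mod 10)] G=3 is one option consistent with column 2 (W + K ≡ G (mod 10), carry-in 1) — take it. So G=3.
Step 6. [col 2: W + K ≡ G (mod 10)] from column 2 (W=0, G=3, carry-in 1, digits 0,3,7,8,9 already taken and all letters distinct): K must equal 2, so K=2.
Step 7. [col 3: K + V ≡ U (mod 10)] in column 3 we have K+V≡U with carry-in 0; given K=2 and digits 0,2,3,7,8,9 already taken and all letters distinct, that pins V to 4, so V=4.
Step 8. [col 3: K + V ≡ U (mod 10)] in column 3 we have K+V≡U with carry-in 0; given K=2, V=4 and digits 0,2,3,4,7,8,9 already taken and all letters distinct, that pins U to 6. So U=6.
Step 9. [col 5: U + M ≡ B (mod 10)] from column 5 (U=6, B=8, carry-in 1, digits 0,2,3,4,6,7,8,9 already taken and all letters distinct): M must equal 1, so M=1.

Answer: B=8, G=3, K=2, L=7, M=1, R=9, U=6, V=4, W=0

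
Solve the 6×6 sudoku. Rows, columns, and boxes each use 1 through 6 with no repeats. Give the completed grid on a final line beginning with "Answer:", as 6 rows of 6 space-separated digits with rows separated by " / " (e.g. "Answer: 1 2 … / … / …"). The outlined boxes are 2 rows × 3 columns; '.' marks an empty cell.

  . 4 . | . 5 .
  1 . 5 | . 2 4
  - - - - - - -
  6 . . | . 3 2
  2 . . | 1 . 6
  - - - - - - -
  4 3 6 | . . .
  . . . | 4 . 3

Step 1. [r6c2∈{1,2,5}] 2 has one home in col 2: r6c2 ⇒ r6c2=2.
Step 2. [r3c4∈{5}] r3c4's peers cover all but 5. So r3c4=5.
Step 3. [r6c3∈{1}] only 1 remains possible at r6c3, so r6c3=1.
Step 4. [r1c1∈{3}] r1c1's peers cover all but 3. So r1c1=3.
Step 5. [r4c3∈{3,4}] row 4 places 3 nowhere but r4c3. So r4c3=3.
Step 6. [r1c4∈{6}] r1c4's peers cover all but 6, so r1c4=6.
Step 7. [r1c6∈{1}] r1c6 is down to just 1 ⇒ r1c6=1.
Step 8. [r6c5∈{6}] r6c5 has the single candidate 6 ⇒ r6c5=6.
Step 9. [r4c2∈{5}] only 5 remains possible at r4c2. So r4c2=5.
Step 10. [r1c3∈{2}] only 2 remains possible at r1c3 ⇒ r1c3=2.
Step 11. [r5c6∈{5}] r5c6's peers cover all but 5. So r5c6=5.
Step 12. [r3c3∈{4}] r3c3 is down to just 4 ⇒ r3c3=4.
Step 13. [r2c4∈{3}] nothing but 3 survives at r2c4, so r2c4=3.
Step 14. [r6c1∈{5}] r6c1 is down to just 5. So r6c1=5.
Step 15. [r5c4∈{2}] r5c4's peers cover all but 2 ⇒ r5c4=2.
Step 16. [r2c2∈{6}] only 6 remains possible at r2c2 ⇒ r2c2=6.
Step 17. [r4c5∈{4}] r4c5 is down to just 4 ⇒ r4c5=4.
Step 18. [r5c5∈{1}] r5c5 is down to just 1, so r5c5=1.
Step 19. [r3c2∈{1}] nothing but 1 survives at r3c2 ⇒ r3c2=1.

Answer: 3 4 2 6 5 1 / 1 6 5 3 2 4 / 6 1 4 5 3 2 / 2 5 3 1 4 6 / 4 3 6 2 1 5 / 5 2 1 4 6 3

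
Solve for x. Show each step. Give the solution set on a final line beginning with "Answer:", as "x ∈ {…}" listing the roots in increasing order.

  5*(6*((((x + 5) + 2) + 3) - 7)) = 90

Step 1. [5*(6*((((x + 5) + 2) + 3) - 7)) = 90] LHS = 5·(…); ÷5 both sides. So div: 6*((((x + 5) + 2) + 3) - 7) = 18.
Step 2. [6*((((x + 5) + 2) + 3) - 7) = 18] leading coefficient 6: divide by 6. So div: (((x + 5) + 2) + 3) - 7 = 3.
Step 3. [(((x + 5) + 2) + 3) - 7 = 3] add 7: x sits inside (… - 7) ⇒ sub: ((x + 5) + 2) + 3 = 10.
Step 4. [((x + 5) + 2) + 3 = 10] subtract 3: x sits inside (… + 3) ⇒ sub: (x + 5) + 2 = 7.
Step 5. [(x + 5) + 2 = 7] the outer +2 inverts by subtracting 2, so sub: x + 5 = 5.
Step 6. [x + 5 = 5] 5 comes off first (subtract 5), so sub: x = 0.

Answer: x ∈ {0}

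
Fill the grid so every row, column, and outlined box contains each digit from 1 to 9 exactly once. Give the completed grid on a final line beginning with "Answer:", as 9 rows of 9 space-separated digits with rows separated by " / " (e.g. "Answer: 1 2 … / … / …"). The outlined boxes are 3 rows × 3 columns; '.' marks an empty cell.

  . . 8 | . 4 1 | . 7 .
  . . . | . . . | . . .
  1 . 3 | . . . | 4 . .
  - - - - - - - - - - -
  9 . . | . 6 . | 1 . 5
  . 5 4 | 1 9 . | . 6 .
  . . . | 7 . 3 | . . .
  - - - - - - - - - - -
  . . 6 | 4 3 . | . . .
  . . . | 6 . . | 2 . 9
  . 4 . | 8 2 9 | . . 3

Step 1. [r2c3∈{2,5,7,9}] in col 3, 9 fits only at r2c3 ⇒ r2c3=9.
Step 2. [r4c4∈{2}] r4c4 has the single candidate 2, so r4c4=2.
Step 3. [r5c6∈{8}] r5c6 is down to just 8, so r5c6=8.
Step 4. [r6c3∈{1,2}] in col 3, 2 fits only at r6c3. So r6c3=2.
Step 5. [r8c5∈{1,5,7}] col 5 places 1 nowhere but r8c5, so r8c5=1.
Step 6. [r4c3∈{7}] nothing but 7 survives at r4c3. So r4c3=7.
Step 7. [r8c3∈{5}] r8c3's peers cover all but 5. So r8c3=5.
Step 8. [r9c1∈{7}] r9c1's peers cover all but 7 ⇒ r9c1=7.
Step 9. [r7c6∈{5,7}] in box 8, 5 fits only at r7c6 ⇒ r7c6=5.
Step 10. [r5c9∈{2,7}] r5c9 is the only open cell in row 5 admitting 2, so r5c9=2.
Step 11. [r1c9∈{6}] nothing but 6 survives at r1c9 ⇒ r1c9=6.
Step 12. [r3c9∈{8}] r3c9 has the single candidate 8, so r3c9=8.
Step 13. [r1c2∈{2}] r1c2 is down to just 2. So r1c2=2.
Step 14. [r1c1∈{5}] only 5 remains possible at r1c1, so r1c1=5.
Step 15. [r5c1∈{3}] r5c1 is down to just 3. So r5c1=3.
Step 16. [r8c1∈{8}] r8c1 is down to just 8, so r8c1=8.
Step 17. [r6c2∈{1,6,8}] row 6 places 1 nowhere but r6c2 ⇒ r6c2=1.
Step 18. [r4c8∈{3,4,8}] in row 4, 3 fits only at r4c8. So r4c8=3.
Step 19. [r7c9∈{1,7}] r7c9 is the only open cell in col 9 admitting 7. So r7c9=7.
Step 20. [r7c8∈{1,8}] 1 has one home in row 7: r7c8, so r7c8=1.
Step 21. [r9c8∈{5}] r9c8 is down to just 5. So r9c8=5.
Step 22. [r6c8∈{4,8,9}] in col 8, 8 fits only at r6c8 ⇒ r6c8=8.
Step 23. [r3c8∈{2,9}] 9 has one home in col 8: r3c8. So r3c8=9.
Step 24. [r2c7∈{3,5}] across col 7, 5 lands solely at r2c7, so r2c7=5.
Step 25. [r3c6∈{2,6,7}] r3c6 is the only open cell in row 3 admitting 2. So r3c6=2.
Step 26. [r2c6∈{6,7}] 6 has one home in col 6: r2c6. So r2c6=6.
Step 27. [r2c2∈{7}] only 7 remains possible at r2c2. So r2c2=7.
Step 28. [r6c5∈{5}] r6c5 is down to just 5. So r6c5=5.
Step 29. [r1c7∈{3}] only 3 remains possible at r1c7. So r1c7=3.
Step 30. [r7c7∈{8}] nothing but 8 survives at r7c7. So r7c7=8.
Step 31. [r3c5∈{7}] nothing but 7 survives at r3c5, so r3c5=7.
Step 32. [r8c8∈{4}] only 4 remains possible at r8c8. So r8c8=4.
Step 33. [r7c2∈{9}] only 9 remains possible at r7c2. So r7c2=9.
Step 34. [r5c7∈{7}] only 7 remains possible at r5c7. So r5c7=7.
Step 35. [r6c9∈{4}] only 4 remains possible at r6c9. So r6c9=4.
Step 36. [r8c2∈{3}] r8c2 is down to just 3, so r8c2=3.
Step 37. [r2c1∈{4}] only 4 remains possible at r2c1, so r2c1=4.
Step 38. [r4c6∈{4}] nothing but 4 survives at r4c6. So r4c6=4.
Step 39. [r2c8∈{2}] nothing but 2 survives at r2c8 ⇒ r2c8=2.
Step 40. [r9c7∈{6}] r9c7 is down to just 6, so r9c7=6.
Step 41. [r2c4∈{3}] r2c4 is down to just 3. So r2c4=3.
Step 42. [r9c3∈{1}] r9c3 has the single candidate 1. So r9c3=1.
Step 43. [r6c1∈{6}] r6c1 has the single candidate 6. So r6c1=6.
Step 44. [r6c7∈{9}] r6c7's peers cover all but 9 ⇒ r6c7=9.
Step 45. [r4c2∈{8}] only 8 remains possible at r4c2. So r4c2=8.
Step 46. [r7c1∈{2}] r7c1's peers cover all but 2 ⇒ r7c1=2.
Step 47. [r2c5∈{8}] nothing but 8 survives at r2c5, so r2c5=8.
Step 48. [r3c2∈{6}] r3c2 has the single candidate 6. So r3c2=6.
Step 49. [r2c9∈{1}] only 1 remains possible at r2c9, so r2c9=1.
Step 50. [r8c6∈{7}] r8c6 is down to just 7. So r8c6=7.
Step 51. [r1c4∈{9}] only 9 remains possible at r1c4. So r1c4=9.
Step 52. [r3c4∈{5}] nothing but 5 survives at r3c4 ⇒ r3c4=5.

Answer: 5 2 8 9 4 1 3 7 6 / 4 7 9 3 8 6 5 2 1 / 1 6 3 5 7 2 4 9 8 / 9 8 7 2 6 4 1 3 5 / 3 5 4 1 9 8 7 6 2 / 6 1 2 7 5 3 9 8 4 / 2 9 6 4 3 5 8 1 7 / 8 3 5 6 1 7 2 4 9 / 7 4 1 8 2 9 6 5 3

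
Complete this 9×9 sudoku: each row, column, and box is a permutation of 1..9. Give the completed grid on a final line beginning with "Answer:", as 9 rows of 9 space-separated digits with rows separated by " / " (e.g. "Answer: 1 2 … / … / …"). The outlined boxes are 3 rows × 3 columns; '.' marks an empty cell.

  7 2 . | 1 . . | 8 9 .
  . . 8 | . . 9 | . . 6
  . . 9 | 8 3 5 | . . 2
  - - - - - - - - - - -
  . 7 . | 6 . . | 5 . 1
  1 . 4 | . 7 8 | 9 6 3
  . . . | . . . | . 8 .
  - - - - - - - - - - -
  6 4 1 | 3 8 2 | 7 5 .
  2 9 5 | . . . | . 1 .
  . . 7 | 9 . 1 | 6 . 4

Step 1. [r5c4∈{2,5}] row 5 places 2 nowhere but r5c4 ⇒ r5c4=2.
Step 2. [r1c3∈{3,6}] r1c3 is the only open cell in row 1 admitting 3, so r1c3=3.
Step 3. [r6c4∈{4,5}] col 4 places 5 nowhere but r6c4, so r6c4=5.
Step 4. [r3c1∈{4}] r3c1 has the single candidate 4. So r3c1=4.
Step 5. [r8c6∈{4,6,7}] in col 6, 7 fits only at r8c6 ⇒ r8c6=7.
Step 6. [r4c1∈{3,8,9}] row 4 places 8 nowhere but r4c1 ⇒ r4c1=8.
Step 7. [r6c7∈{2,4}] col 7 places 2 nowhere but r6c7. So r6c7=2.
Step 8. [r2c7∈{1,3,4}] in col 7, 4 fits only at r2c7 ⇒ r2c7=4.
Step 9. [r9c1∈{3}] nothing but 3 survives at r9c1 ⇒ r9c1=3.
Step 10. [r4c8∈{4}] r4c8's peers cover all but 4 ⇒ r4c8=4.
Step 11. [r1c6∈{4,6}] 6 has one home in col 6: r1c6, so r1c6=6.
Step 12. [r3c2∈{1,6}] 6 has one home in row 3: r3c2, so r3c2=6.
Step 13. [r6c5∈{1,4,9}] 1 has one home in row 6: r6c5 ⇒ r6c5=1.
Step 14. [r8c5∈{4,6}] row 8 places 6 nowhere but r8c5, so r8c5=6.
Step 15. [r4c6∈{3}] r4c6 is down to just 3, so r4c6=3.
Step 16. [r2c4∈{7}] only 7 remains possible at r2c4, so r2c4=7.
Step 17. [r5c2∈{5}] only 5 remains possible at r5c2, so r5c2=5.
Step 18. [r6c9∈{7}] nothing but 7 survives at r6c9 ⇒ r6c9=7.
Step 19. [r2c8∈{3}] nothing but 3 survives at r2c8. So r2c8=3.
Step 20. [r4c5∈{9}] only 9 remains possible at r4c5. So r4c5=9.
Step 21. [r9c8∈{2}] r9c8 has the single candidate 2 ⇒ r9c8=2.
Step 22. [r2c5∈{2}] only 2 remains possible at r2c5, so r2c5=2.
Step 23. [r1c5∈{4}] r1c5 is down to just 4. So r1c5=4.
Step 24. [r6c6∈{4}] r6c6 has the single candidate 4. So r6c6=4.
Step 25. [r8c7∈{3}] r8c7 is down to just 3. So r8c7=3.
Step 26. [r4c3∈{2}] r4c3's peers cover all but 2. So r4c3=2.
Step 27. [r6c1∈{9}] only 9 remains possible at r6c1 ⇒ r6c1=9.
Step 28. [r6c3∈{6}] only 6 remains possible at r6c3 ⇒ r6c3=6.
Step 29. [r9c5∈{5}] nothing but 5 survives at r9c5, so r9c5=5.
Step 30. [r2c2∈{1}] only 1 remains possible at r2c2. So r2c2=1.
Step 31. [r1c9∈{5}] r1c9's peers cover all but 5 ⇒ r1c9=5.
Step 32. [r8c9∈{8}] r8c9 has the single candidate 8 ⇒ r8c9=8.
Step 33. [r2c1∈{5}] only 5 remains possible at r2c1, so r2c1=5.
Step 34. [r6c2∈{3}] r6c2's peers cover all but 3 ⇒ r6c2=3.
Step 35. [r3c8∈{7}] r3c8's peers cover all but 7. So r3c8=7.
Step 36. [r8c4∈{4}] nothing but 4 survives at r8c4. So r8c4=4.
Step 37. [r7c9∈{9}] nothing but 9 survives at r7c9 ⇒ r7c9=9.
Step 38. [r3c7∈{1}] nothing but 1 survives at r3c7. So r3c7=1.
Step 39. [r9c2∈{8}] only 8 remains possible at r9c2. So r9c2=8.

Answer: 7 2 3 1 4 6 8 9 5 / 5 1 8 7 2 9 4 3 6 / 4 6 9 8 3 5 1 7 2 / 8 7 2 6 9 3 5 4 1 / 1 5 4 2 7 8 9 6 3 / 9 3 6 5 1 4 2 8 7 / 6 4 1 3 8 2 7 5 9 / 2 9 5 4 6 7 3 1 8 / 3 8 7 9 5 1 6 2 4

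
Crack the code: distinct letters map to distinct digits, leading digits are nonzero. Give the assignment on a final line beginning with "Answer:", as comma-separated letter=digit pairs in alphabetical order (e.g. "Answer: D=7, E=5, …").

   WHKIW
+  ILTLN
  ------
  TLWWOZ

Step 1. [col 1: W + N ≡ Z (mod 10)] N=5 is one option consistent with column 1 (W + N ≡ Z (mod 10), carry-in 0) — take it. So N=5.
Step 2. [col 1: W + N ≡ Z (mod 10)] Z=4 is one option consistent with column 1 (W + N ≡ Z (mod 10), carry-in 0) — take it. So Z=4.
Step 3. [col 1: W + N ≡ Z (mod 10)] column 1: given N=5, Z=4, carry-in 0, and digits 4,5 already taken and all letters distinct, W+N≡Z (mod 10) forces W=9, so W=9.
Step 4. [col 2: I + L ≡ O (mod 10)] O=6 is one option consistent with column 2 (I + L ≡ O (mod 10), carry-in 1) — take it. So O=6.
Step 5. [col 2: I + L ≡ O (mod 10)] column 2 (I + L ≡ O (mod 10), carry-in 1) doesn't pin I yet; pick I=3 and continue, so I=3.
Step 6. [T] T is the leading digit of a 6-digit sum of two 5-digit numbers; the final carry is exactly 1. So T=1.
Step 7. [col 2: I + L ≡ O (mod 10)] in column 2 we have I+L≡O with carry-in 1; given I=3, O=6 and digits 1,3,4,5,6,9 already taken and all letters distinct, that pins L to 2, so L=2.
Step 8. [col 3: K + T ≡ W (mod 10)] in column 3 we have K+T≡W with carry-in 0; given T=1, W=9 and digits 1,2,3,4,5,6,9 already taken and all letters distinct, that pins K to 8 ⇒ K=8.
Step 9. [col 4: H + L ≡ W (mod 10)] column 4 reads H+L+carry(0)=W with L=2, W=9; with digits 1,2,3,4,5,6,8,9 already taken and all letters distinct, the only value for H is 7 ⇒ H=7.

Answer: H=7, I=3, K=8, L=2, N=5, O=6, T=1, W=9, Z=4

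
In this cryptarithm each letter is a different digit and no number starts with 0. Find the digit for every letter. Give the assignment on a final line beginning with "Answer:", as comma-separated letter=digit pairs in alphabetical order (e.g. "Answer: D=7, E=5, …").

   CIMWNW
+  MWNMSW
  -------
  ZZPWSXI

Step 1. [Z] Z is the leading digit of a 7-digit sum of two 6-digit numbers; the final carry is exactly 1, so Z=1.
Step 2. [col 1: W + W ≡ I (mod 10)] I=4 is one option consistent with column 1 (W + W ≡ I (mod 10), carry-in 0) — take it, so I=4.
Step 3. [col 1: W + W ≡ I (mod 10)] column 1 (W + W ≡ I (mod 10), carry-in 0) doesn't pin W yet; pick W=2 and continue ⇒ W=2.
Step 4. [col 2: N + S ≡ X (mod 10)] column 2 (N + S ≡ X (mod 10), carry-in 0) doesn't pin S yet; pick S=6 and continue ⇒ S=6.
Step 5. [col 2: N + S ≡ X (mod 10)] no forcing yet in column 2 (carry-in 0); X=5 is free and consistent — try it, so X=5.
Step 6. [col 2: N + S ≡ X (mod 10)] from column 2 (S=6, X=5, carry-in 0, digits 1,2,4,5,6 already taken and all letters distinct): N must equal 9 ⇒ N=9.
Step 7. [col 3: W + M ≡ S (mod 10)] column 3: given W=2, S=6, carry-in 1, and digits 1,2,4,5,6,9 already taken and all letters distinct, W+M≡S (mod 10) forces M=3, so M=3.
Step 8. [col 5: I + W ≡ P (mod 10)] column 5 reads I+W+carry(1)=P with I=4, W=2; with digits 1,2,3,4,5,6,9 already taken and all letters distinct, the only value for P is 7. So P=7.
Step 9. [col 6: C + M ≡ Z (mod 10)] in column 6 we have C+M≡Z with carry-in 0; given M=3, Z=1 and digits 1,2,3,4,5,6,7,9 already taken and all letters distinct, that pins C to 8. So C=8.

Answer: C=8, I=4, M=3, N=9, P=7, S=6, W=2, X=5, Z=1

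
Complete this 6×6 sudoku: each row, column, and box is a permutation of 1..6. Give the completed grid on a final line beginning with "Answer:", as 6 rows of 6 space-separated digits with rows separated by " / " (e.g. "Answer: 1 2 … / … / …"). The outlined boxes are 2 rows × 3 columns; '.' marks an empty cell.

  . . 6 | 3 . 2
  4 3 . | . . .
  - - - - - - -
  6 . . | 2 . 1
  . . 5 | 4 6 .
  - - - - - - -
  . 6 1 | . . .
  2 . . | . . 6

Step 1. [r5c4∈{5}] r5c4 has the single candidate 5. So r5c4=5.
Step 2. [r1c5∈{1,4,5}] row 1 places 4 nowhere but r1c5 ⇒ r1c5=4.
Step 3. [r5c1∈{3}] only 3 remains possible at r5c1, so r5c1=3.
Step 4. [r6c3∈{4}] r6c3's peers cover all but 4, so r6c3=4.
Step 5. [r6c4∈{1}] r6c4's peers cover all but 1. So r6c4=1.
Step 6. [r3c5∈{3,5}] in row 3, 5 fits only at r3c5. So r3c5=5.
Step 7. [r1c1∈{1,5}] in col 1, 5 fits only at r1c1, so r1c1=5.
Step 8. [r4c1∈{1}] r4c1 is down to just 1, so r4c1=1.
Step 9. [r2c5∈{1}] r2c5's peers cover all but 1 ⇒ r2c5=1.
Step 10. [r1c2∈{1}] nothing but 1 survives at r1c2 ⇒ r1c2=1.
Step 11. [r5c5∈{2}] r5c5's peers cover all but 2. So r5c5=2.
Step 12. [r2c6∈{5}] only 5 remains possible at r2c6 ⇒ r2c6=5.
Step 13. [r6c2∈{5}] r6c2 has the single candidate 5, so r6c2=5.
Step 14. [r2c3∈{2}] only 2 remains possible at r2c3. So r2c3=2.
Step 15. [r5c6∈{4}] r5c6 has the single candidate 4. So r5c6=4.
Step 16. [r4c6∈{3}] r4c6's peers cover all but 3, so r4c6=3.
Step 17. [r4c2∈{2}] r4c2's peers cover all but 2. So r4c2=2.
Step 18. [r6c5∈{3}] only 3 remains possible at r6c5, so r6c5=3.
Step 19. [r3c2∈{4}] r3c2 is down to just 4, so r3c2=4.
Step 20. [r3c3∈{3}] nothing but 3 survives at r3c3 ⇒ r3c3=3.
Step 21. [r2c4∈{6}] only 6 remains possible at r2c4 ⇒ r2c4=6.

Answer: 5 1 6 3 4 2 / 4 3 2 6 1 5 / 6 4 3 2 5 1 / 1 2 5 4 6 3 / 3 6 1 5 2 4 / 2 5 4 1 3 6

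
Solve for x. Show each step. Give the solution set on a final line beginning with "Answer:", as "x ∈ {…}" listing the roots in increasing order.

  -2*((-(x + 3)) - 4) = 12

Step 1. [-2*((-(x + 3)) - 4) = 12] leading coefficient -2: divide by -2. So div: (-(x + 3)) - 4 = -6.
Step 2. [(-(x + 3)) - 4 = -6] peel the -4: add 4 from each side, so sub: -(x + 3) = -2.
Step 3. [-(x + 3) = -2] LHS negated; negate both sides ⇒ neg: x + 3 = 2.
Step 4. [x + 3 = 2] 3 comes off first (subtract 3) ⇒ sub: x = -1.

Answer: x ∈ {-1}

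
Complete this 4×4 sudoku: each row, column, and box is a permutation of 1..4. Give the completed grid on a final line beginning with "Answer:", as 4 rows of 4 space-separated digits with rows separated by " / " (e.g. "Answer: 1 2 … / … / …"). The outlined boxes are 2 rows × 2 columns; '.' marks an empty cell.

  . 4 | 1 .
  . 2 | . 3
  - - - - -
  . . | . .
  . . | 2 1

Step 1. [r4c2∈{3}] only 3 remains possible at r4c2, so r4c2=3.
Step 2. [r3c1∈{1,2,4}] r3c1 is the only open cell in row 3 admitting 2 ⇒ r3c1=2.
Step 3. [r3c4∈{4}] only 4 remains possible at r3c4, so r3c4=4.
Step 4. [r2c1∈{1}] r2c1 is down to just 1 ⇒ r2c1=1.
Step 5. [r1c4∈{2}] nothing but 2 survives at r1c4, so r1c4=2.
Step 6. [r4c1∈{4}] r4c1 is down to just 4, so r4c1=4.
Step 7. [r3c2∈{1}] only 1 remains possible at r3c2 ⇒ r3c2=1.
Step 8. [r3c3∈{3}] r3c3 is down to just 3 ⇒ r3c3=3.
Step 9. [r1c1∈{3}] nothing but 3 survives at r1c1. So r1c1=3.
Step 10. [r2c3∈{4}] only 4 remains possible at r2c3. So r2c3=4.

Answer: 3 4 1 2 / 1 2 4 3 / 2 1 3 4 / 4 3 2 1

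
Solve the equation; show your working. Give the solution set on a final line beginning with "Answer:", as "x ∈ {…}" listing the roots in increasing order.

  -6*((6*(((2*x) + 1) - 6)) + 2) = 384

Step 1. [-6*((6*(((2*x) + 1) - 6)) + 2) = 384] -6 out front; divide by -6, so div: (6*(((2*x) + 1) - 6)) + 2 = -64.
Step 2. [(6*(((2*x) + 1) - 6)) + 2 = -64] peel the +2: subtract 2 from each side, so sub: 6*(((2*x) + 1) - 6) = -66.
Step 3. [6*(((2*x) + 1) - 6) = -66] leading coefficient 6: divide by 6, so div: ((2*x) + 1) - 6 = -11.
Step 4. [((2*x) + 1) - 6 = -11] -6 is outermost — add 6 both sides. So sub: (2*x) + 1 = -5.
Step 5. [(2*x) + 1 = -5] 1 comes off first (subtract 1). So sub: 2*x = -6.
Step 6. [2*x = -6] LHS = 2·(…); ÷2 both sides, so div: x = -3.

Answer: x ∈ {-3}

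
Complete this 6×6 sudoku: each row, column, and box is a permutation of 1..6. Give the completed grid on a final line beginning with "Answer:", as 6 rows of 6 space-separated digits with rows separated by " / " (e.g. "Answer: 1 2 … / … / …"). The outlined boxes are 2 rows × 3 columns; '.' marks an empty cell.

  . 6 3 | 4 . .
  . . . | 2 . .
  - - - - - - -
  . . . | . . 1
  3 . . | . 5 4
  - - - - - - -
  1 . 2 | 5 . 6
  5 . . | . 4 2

Step 1. [r3c1∈{2,4,6}] 6 has one home in col 1: r3c1. So r3c1=6.
Step 2. [r5c5∈{3}] r5c5's peers cover all but 3. So r5c5=3.
Step 3. [r4c2∈{1,2}] across row 4, 2 lands solely at r4c2 ⇒ r4c2=2.
Step 4. [r2c2∈{1,4,5}] in col 2, 1 fits only at r2c2. So r2c2=1.
Step 5. [r2c3∈{4,5}] across box 1, 5 lands solely at r2c3. So r2c3=5.
Step 6. [r5c2∈{4}] nothing but 4 survives at r5c2. So r5c2=4.
Step 7. [r1c1∈{2}] r1c1 has the single candidate 2 ⇒ r1c1=2.
Step 8. [r3c4∈{3}] only 3 remains possible at r3c4, so r3c4=3.
Step 9. [r6c3∈{6}] nothing but 6 survives at r6c3. So r6c3=6.
Step 10. [r4c4∈{6}] only 6 remains possible at r4c4. So r4c4=6.
Step 11. [r2c6∈{3}] r2c6 has the single candidate 3. So r2c6=3.
Step 12. [r6c2∈{3}] only 3 remains possible at r6c2 ⇒ r6c2=3.
Step 13. [r1c6∈{5}] r1c6 is down to just 5. So r1c6=5.
Step 14. [r6c4∈{1}] r6c4 has the single candidate 1. So r6c4=1.
Step 15. [r4c3∈{1}] r4c3 is down to just 1. So r4c3=1.
Step 16. [r1c5∈{1}] r1c5 is down to just 1, so r1c5=1.
Step 17. [r2c1∈{4}] nothing but 4 survives at r2c1, so r2c1=4.
Step 18. [r3c5∈{2}] r3c5 is down to just 2 ⇒ r3c5=2.
Step 19. [r3c3∈{4}] r3c3's peers cover all but 4. So r3c3=4.
Step 20. [r3c2∈{5}] r3c2 is down to just 5, so r3c2=5.
Step 21. [r2c5∈{6}] r2c5 is down to just 6. So r2c5=6.

Answer: 2 6 3 4 1 5 / 4 1 5 2 6 3 / 6 5 4 3 2 1 / 3 2 1 6 5 4 / 1 4 2 5 3 6 / 5 3 6 1 4 2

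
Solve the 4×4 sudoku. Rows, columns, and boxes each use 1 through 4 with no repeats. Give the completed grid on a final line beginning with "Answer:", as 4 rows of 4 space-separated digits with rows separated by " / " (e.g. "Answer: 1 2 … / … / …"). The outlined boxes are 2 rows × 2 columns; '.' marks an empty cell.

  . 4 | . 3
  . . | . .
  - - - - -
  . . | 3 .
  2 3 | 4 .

Step 1. [r1c1∈{1}] nothing but 1 survives at r1c1. So r1c1=1.
Step 2. [r2c4∈{1,2,4}] row 2 places 4 nowhere but r2c4. So r2c4=4.
Step 3. [r3c4∈{1,2}] across row 3, 2 lands solely at r3c4. So r3c4=2.
Step 4. [r2c2∈{2}] r2c2 is down to just 2. So r2c2=2.
Step 5. [r2c1∈{3}] only 3 remains possible at r2c1 ⇒ r2c1=3.
Step 6. [r1c3∈{2}] r1c3 is down to just 2. So r1c3=2.
Step 7. [r3c2∈{1}] nothing but 1 survives at r3c2. So r3c2=1.
Step 8. [r3c1∈{4}] r3c1 has the single candidate 4. So r3c1=4.
Step 9. [r4c4∈{1}] nothing but 1 survives at r4c4. So r4c4=1.
Step 10. [r2c3∈{1}] nothing but 1 survives at r2c3. So r2c3=1.

Answer: 1 4 2 3 / 3 2 1 4 / 4 1 3 2 / 2 3 4 1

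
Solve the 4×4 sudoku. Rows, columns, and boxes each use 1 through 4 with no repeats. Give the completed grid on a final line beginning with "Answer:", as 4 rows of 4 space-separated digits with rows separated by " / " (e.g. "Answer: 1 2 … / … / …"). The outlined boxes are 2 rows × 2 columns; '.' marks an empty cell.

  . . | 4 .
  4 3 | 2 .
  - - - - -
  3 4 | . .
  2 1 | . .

Step 1. [r2c4∈{1}] r2c4's peers cover all but 1 ⇒ r2c4=1.
Step 2. [r1c4∈{3}] nothing but 3 survives at r1c4, so r1c4=3.
Step 3. [r4c4∈{4}] r4c4 is down to just 4 ⇒ r4c4=4.
Step 4. [r3c3∈{1}] r3c3's peers cover all but 1 ⇒ r3c3=1.
Step 5. [r1c2∈{2}] r1c2 is down to just 2, so r1c2=2.
Step 6. [r3c4∈{2}] nothing but 2 survives at r3c4 ⇒ r3c4=2.
Step 7. [r1c1∈{1}] only 1 remains possible at r1c1 ⇒ r1c1=1.
Step 8. [r4c3∈{3}] r4c3's peers cover all but 3 ⇒ r4c3=3.

Answer: 1 2 4 3 / 4 3 2 1 / 3 4 1 2 / 2 1 3 4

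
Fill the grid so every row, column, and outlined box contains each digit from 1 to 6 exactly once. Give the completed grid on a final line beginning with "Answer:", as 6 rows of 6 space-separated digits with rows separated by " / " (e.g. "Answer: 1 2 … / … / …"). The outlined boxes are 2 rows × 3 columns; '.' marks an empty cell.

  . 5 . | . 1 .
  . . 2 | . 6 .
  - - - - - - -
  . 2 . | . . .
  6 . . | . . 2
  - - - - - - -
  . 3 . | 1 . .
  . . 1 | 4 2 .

Step 1. [r5c5∈{5}] nothing but 5 survives at r5c5. So r5c5=5.
Step 2. [r3c6∈{1,3,4,5,6}] r3c6 is the only open cell in col 6 admitting 1. So r3c6=1.
Step 3. [r1c3∈{3,4,6}] 6 has one home in row 1: r1c3 ⇒ r1c3=6.
Step 4. [r2c6∈{3,4,5}] col 6 places 5 nowhere but r2c6 ⇒ r2c6=5.
Step 5. [r2c4∈{3}] r2c4 has the single candidate 3, so r2c4=3.
Step 6. [r5c3∈{4}] only 4 remains possible at r5c3, so r5c3=4.
Step 7. [r1c1∈{3,4}] 3 has one home in row 1: r1c1, so r1c1=3.
Step 8. [r4c2∈{1,4}] 1 has one home in row 4: r4c2 ⇒ r4c2=1.
Step 9. [r3c1∈{4,5}] r3c1 is the only open cell in box 3 admitting 4, so r3c1=4.
Step 10. [r3c5∈{3}] r3c5 is down to just 3. So r3c5=3.
Step 11. [r3c3∈{5}] r3c3 is down to just 5, so r3c3=5.
Step 12. [r6c2∈{6}] r6c2's peers cover all but 6. So r6c2=6.
Step 13. [r5c6∈{6}] r5c6's peers cover all but 6, so r5c6=6.
Step 14. [r4c4∈{5}] r4c4's peers cover all but 5, so r4c4=5.
Step 15. [r5c1∈{2}] r5c1 is down to just 2, so r5c1=2.
Step 16. [r1c4∈{2}] r1c4 is down to just 2 ⇒ r1c4=2.
Step 17. [r3c4∈{6}] nothing but 6 survives at r3c4. So r3c4=6.
Step 18. [r4c3∈{3}] r4c3 is down to just 3, so r4c3=3.
Step 19. [r6c1∈{5}] only 5 remains possible at r6c1 ⇒ r6c1=5.
Step 20. [r2c2∈{4}] r2c2 is down to just 4. So r2c2=4.
Step 21. [r2c1∈{1}] r2c1's peers cover all but 1 ⇒ r2c1=1.
Step 22. [r6c6∈{3}] only 3 remains possible at r6c6. So r6c6=3.
Step 23. [r1c6∈{4}] r1c6's peers cover all but 4. So r1c6=4.
Step 24. [r4c5∈{4}] r4c5 has the single candidate 4, so r4c5=4.

Answer: 3 5 6 2 1 4 / 1 4 2 3 6 5 / 4 2 5 6 3 1 / 6 1 3 5 4 2 / 2 3 4 1 5 6 / 5 6 1 4 2 3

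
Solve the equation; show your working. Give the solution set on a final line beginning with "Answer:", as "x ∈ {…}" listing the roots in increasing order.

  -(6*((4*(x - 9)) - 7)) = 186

Step 1. [-(6*((4*(x - 9)) - 7)) = 186] LHS negated; negate both sides. So neg: 6*((4*(x - 9)) - 7) = -186.
Step 2. [6*((4*(x - 9)) - 7) = -186] LHS = 6·(…); ÷6 both sides ⇒ div: (4*(x - 9)) - 7 = -31.
Step 3. [(4*(x - 9)) - 7 = -31] peel the -7: add 7 from each side. So sub: 4*(x - 9) = -24.
Step 4. [4*(x - 9) = -24] LHS = 4·(…); ÷4 both sides, so div: x - 9 = -6.
Step 5. [x - 9 = -6] add 9: x sits inside (… - 9). So sub: x = 3.

Answer: x ∈ {3}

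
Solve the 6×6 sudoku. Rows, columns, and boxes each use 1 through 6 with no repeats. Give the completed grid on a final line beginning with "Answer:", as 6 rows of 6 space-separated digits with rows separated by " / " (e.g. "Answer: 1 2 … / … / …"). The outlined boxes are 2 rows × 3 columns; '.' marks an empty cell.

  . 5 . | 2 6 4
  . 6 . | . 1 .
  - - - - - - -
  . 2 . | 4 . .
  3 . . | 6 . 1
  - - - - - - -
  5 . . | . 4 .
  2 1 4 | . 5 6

Step 1. [r3c6∈{3,5}] in box 4, 5 fits only at r3c6, so r3c6=5.
Step 2. [r5c2∈{3}] nothing but 3 survives at r5c2. So r5c2=3.
Step 3. [r3c1∈{1,6}] in col 1, 6 fits only at r3c1, so r3c1=6.
Step 4. [r2c6∈{3}] nothing but 3 survives at r2c6. So r2c6=3.
Step 5. [r1c3∈{1,3}] across row 1, 3 lands solely at r1c3 ⇒ r1c3=3.
Step 6. [r4c5∈{2}] r4c5's peers cover all but 2, so r4c5=2.
Step 7. [r3c3∈{1}] r3c3's peers cover all but 1, so r3c3=1.
Step 8. [r3c5∈{3}] only 3 remains possible at r3c5. So r3c5=3.
Step 9. [r4c2∈{4}] only 4 remains possible at r4c2 ⇒ r4c2=4.
Step 10. [r6c4∈{3}] nothing but 3 survives at r6c4, so r6c4=3.
Step 11. [r2c3∈{2}] r2c3 is down to just 2. So r2c3=2.
Step 12. [r2c4∈{5}] r2c4 has the single candidate 5. So r2c4=5.
Step 13. [r4c3∈{5}] r4c3 is down to just 5, so r4c3=5.
Step 14. [r5c4∈{1}] only 1 remains possible at r5c4 ⇒ r5c4=1.
Step 15. [r5c3∈{6}] r5c3's peers cover all but 6 ⇒ r5c3=6.
Step 16. [r1c1∈{1}] nothing but 1 survives at r1c1 ⇒ r1c1=1.
Step 17. [r2c1∈{4}] r2c1 has the single candidate 4 ⇒ r2c1=4.
Step 18. [r5c6∈{2}] r5c6 has the single candidate 2, so r5c6=2.

Answer: 1 5 3 2 6 4 / 4 6 2 5 1 3 / 6 2 1 4 3 5 / 3 4 5 6 2 1 / 5 3 6 1 4 2 / 2 1 4 3 5 6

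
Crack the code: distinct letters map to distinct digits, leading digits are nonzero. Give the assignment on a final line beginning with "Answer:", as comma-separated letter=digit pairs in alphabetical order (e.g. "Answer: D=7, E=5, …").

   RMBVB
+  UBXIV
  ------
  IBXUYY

Step 1. [col 1: B + V ≡ Y (mod 10)] column 1 (B + V ≡ Y (mod 10), carry-in 0) doesn't pin Y yet; pick Y=0 and continue, so Y=0.
Step 2. [I] adding two 5-digit numbers gives at most 5+1 digits, and here it does — I is that final carry and must be 1. So I=1.
Step 3. [col 1: B + V ≡ Y (mod 10)] no forcing yet in column 1 (carry-in 0); B=2 is free and consistent — try it, so B=2.
Step 4. [col 1: B + V ≡ Y (mod 10)] column 1 reads B+V+carry(0)=Y with B=2, Y=0; with digits 0,1,2 already taken and all letters distinct, the only value for V is 8. So V=8.
Step 5. [col 3: B + X ≡ U (mod 10)] no forcing yet in column 3 (carry-in 1); X=6 is free and consistent — try it. So X=6.
Step 6. [col 3: B + X ≡ U (mod 10)] from column 3 (B=2, X=6, carry-in 1, digits 0,1,2,6,8 already taken and all letters distinct): U must equal 9 ⇒ U=9.
Step 7. [col 4: M + B ≡ X (mod 10)] from column 4 (B=2, X=6, carry-in 0, digits 0,1,2,6,8,9 already taken and all letters distinct): M must equal 4 ⇒ M=4.
Step 8. [col 5: R + U ≡ B (mod 10)] from column 5 (U=9, B=2, carry-in 0, digits 0,1,2,4,6,8,9 already taken and all letters distinct): R must equal 3, so R=3.

Answer: B=2, I=1, M=4, R=3, U=9, V=8, X=6, Y=0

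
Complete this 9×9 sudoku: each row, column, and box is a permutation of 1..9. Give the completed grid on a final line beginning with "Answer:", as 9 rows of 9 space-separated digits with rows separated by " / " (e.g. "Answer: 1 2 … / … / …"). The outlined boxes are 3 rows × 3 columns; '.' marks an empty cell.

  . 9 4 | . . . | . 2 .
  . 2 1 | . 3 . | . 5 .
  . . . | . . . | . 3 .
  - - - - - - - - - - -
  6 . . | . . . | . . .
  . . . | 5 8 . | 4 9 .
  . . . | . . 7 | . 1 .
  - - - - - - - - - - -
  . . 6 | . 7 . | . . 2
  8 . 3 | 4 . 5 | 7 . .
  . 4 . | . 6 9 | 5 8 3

Step 1. [r2c1∈{7}] nothing but 7 survives at r2c1. So r2c1=7.
Step 2. [r8c2∈{1}] nothing but 1 survives at r8c2. So r8c2=1.
Step 3. [r9c4∈{1,2}] across row 9, 1 lands solely at r9c4, so r9c4=1.
Step 4. [r3c1∈{5}] only 5 remains possible at r3c1. So r3c1=5.
Step 5. [r3c3∈{8}] r3c3 is down to just 8 ⇒ r3c3=8.
Step 6. [r4c8∈{7}] r4c8's peers cover all but 7 ⇒ r4c8=7.
Step 7. [r5c9∈{6}] nothing but 6 survives at r5c9 ⇒ r5c9=6.
Step 8. [r6c4∈{2,3,6,9}] in row 6, 6 fits only at r6c4. So r6c4=6.
Step 9. [r6c1∈{2,3,4,9}] col 1 places 4 nowhere but r6c1 ⇒ r6c1=4.
Step 10. [r5c1∈{1,2,3}] col 1 places 1 nowhere but r5c1, so r5c1=1.
Step 11. [r7c7∈{1,9}] across row 7, 1 lands solely at r7c7, so r7c7=1.
Step 12. [r8c5∈{2}] only 2 remains possible at r8c5, so r8c5=2.
Step 13. [r6c5∈{9}] r6c5 has the single candidate 9. So r6c5=9.
Step 14. [r8c9∈{9}] r8c9 is down to just 9. So r8c9=9.
Step 15. [r4c3∈{2,5,9}] across row 4, 9 lands solely at r4c3 ⇒ r4c3=9.
Step 16. [r6c3∈{2,5}] 5 has one home in col 3: r6c3 ⇒ r6c3=5.
Step 17. [r6c9∈{8}] r6c9 has the single candidate 8 ⇒ r6c9=8.
Step 18. [r6c2∈{3}] only 3 remains possible at r6c2, so r6c2=3.
Step 19. [r5c6∈{2,3}] in row 5, 3 fits only at r5c6, so r5c6=3.
Step 20. [r7c6∈{8}] r7c6 is down to just 8. So r7c6=8.
Step 21. [r4c4∈{2}] r4c4 has the single candidate 2. So r4c4=2.
Step 22. [r3c6∈{1,2,4,6}] row 3 places 2 nowhere but r3c6. So r3c6=2.
Step 23. [r5c3∈{2,7}] across row 5, 2 lands solely at r5c3, so r5c3=2.
Step 24. [r2c9∈{4}] r2c9's peers cover all but 4. So r2c9=4.
Step 25. [r4c6∈{1,4}] across col 6, 4 lands solely at r4c6. So r4c6=4.
Step 26. [r1c6∈{1,6}] in col 6, 1 fits only at r1c6. So r1c6=1.
Step 27. [r1c7∈{6,8}] 6 has one home in row 1: r1c7 ⇒ r1c7=6.
Step 28. [r2c7∈{8,9}] across col 7, 8 lands solely at r2c7, so r2c7=8.
Step 29. [r1c9∈{7}] only 7 remains possible at r1c9 ⇒ r1c9=7.
Step 30. [r3c4∈{7,9}] row 3 places 7 nowhere but r3c4. So r3c4=7.
Step 31. [r3c5∈{4}] r3c5's peers cover all but 4, so r3c5=4.
Step 32. [r9c1∈{2}] r9c1's peers cover all but 2 ⇒ r9c1=2.
Step 33. [r3c9∈{1}] only 1 remains possible at r3c9 ⇒ r3c9=1.
Step 34. [r3c7∈{9}] r3c7 has the single candidate 9 ⇒ r3c7=9.
Step 35. [r4c7∈{3}] nothing but 3 survives at r4c7. So r4c7=3.
Step 36. [r2c6∈{6}] r2c6's peers cover all but 6, so r2c6=6.
Step 37. [r7c4∈{3}] r7c4's peers cover all but 3. So r7c4=3.
Step 38. [r9c3∈{7}] only 7 remains possible at r9c3, so r9c3=7.
Step 39. [r4c5∈{1}] r4c5's peers cover all but 1. So r4c5=1.
Step 40. [r4c2∈{8}] r4c2 is down to just 8, so r4c2=8.
Step 41. [r7c8∈{4}] only 4 remains possible at r7c8, so r7c8=4.
Step 42. [r7c2∈{5}] r7c2 has the single candidate 5, so r7c2=5.
Step 43. [r2c4∈{9}] only 9 remains possible at r2c4, so r2c4=9.
Step 44. [r7c1∈{9}] nothing but 9 survives at r7c1, so r7c1=9.
Step 45. [r1c4∈{8}] only 8 remains possible at r1c4 ⇒ r1c4=8.
Step 46. [r4c9∈{5}] only 5 remains possible at r4c9 ⇒ r4c9=5.
Step 47. [r8c8∈{6}] r8c8 is down to just 6. So r8c8=6.
Step 48. [r5c2∈{7}] only 7 remains possible at r5c2, so r5c2=7.
Step 49. [r3c2∈{6}] only 6 remains possible at r3c2. So r3c2=6.
Step 50. [r1c5∈{5}] r1c5 is down to just 5, so r1c5=5.
Step 51. [r6c7∈{2}] r6c7 has the single candidate 2. So r6c7=2.
Step 52. [r1c1∈{3}] only 3 remains possible at r1c1, so r1c1=3.

Answer: 3 9 4 8 5 1 6 2 7 / 7 2 1 9 3 6 8 5 4 / 5 6 8 7 4 2 9 3 1 / 6 8 9 2 1 4 3 7 5 / 1 7 2 5 8 3 4 9 6 / 4 3 5 6 9 7 2 1 8 / 9 5 6 3 7 8 1 4 2 / 8 1 3 4 2 5 7 6 9 / 2 4 7 1 6 9 5 8 3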